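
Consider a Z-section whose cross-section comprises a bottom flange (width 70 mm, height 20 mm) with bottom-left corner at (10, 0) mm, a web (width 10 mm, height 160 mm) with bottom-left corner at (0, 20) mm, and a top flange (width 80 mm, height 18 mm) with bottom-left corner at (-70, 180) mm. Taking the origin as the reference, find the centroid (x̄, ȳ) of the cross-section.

x̄ = 6.26 mm, ȳ = 100.49 mm

Part | A | x̄ᵢ | ȳᵢ | A·x̄ᵢ | A·ȳᵢ
bottom flange | 1400.00 | 45.00 | 10.00 | 63000.00 | 14000.00
web | 1600.00 | 5.00 | 100.00 | 8000.00 | 160000.00
top flange | 1440.00 | -30.00 | 189.00 | -43200.00 | 272160.00
Σ | 4440.00 |  |  | 27800.00 | 446160.00
x̄ = 27800.00 / 4440.00 = 6.26 mm
ȳ = 446160.00 / 4440.00 = 100.49 mm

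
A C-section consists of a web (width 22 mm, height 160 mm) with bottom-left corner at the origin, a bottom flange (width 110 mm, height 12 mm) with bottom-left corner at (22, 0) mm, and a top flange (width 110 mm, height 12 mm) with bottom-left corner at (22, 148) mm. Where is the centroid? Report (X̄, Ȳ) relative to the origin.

X̄ = 39.29 mm, Ȳ = 80.00 mm

Part | A | x̄ᵢ | ȳᵢ | A·x̄ᵢ | A·ȳᵢ
web | 3520.00 | 11.00 | 80.00 | 38720.00 | 281600.00
bottom flange | 1320.00 | 77.00 | 6.00 | 101640.00 | 7920.00
top flange | 1320.00 | 77.00 | 154.00 | 101640.00 | 203280.00
Σ | 6160.00 |  |  | 242000.00 | 492800.00
X̄ = 242000.00 / 6160.00 = 39.29 mm
Ȳ = 492800.00 / 6160.00 = 80.00 mm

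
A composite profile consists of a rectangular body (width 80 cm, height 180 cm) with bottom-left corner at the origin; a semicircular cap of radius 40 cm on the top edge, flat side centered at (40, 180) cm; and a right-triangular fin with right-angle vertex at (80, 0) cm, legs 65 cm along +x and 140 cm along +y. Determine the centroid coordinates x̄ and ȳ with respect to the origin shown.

Part | A | x̄ᵢ | ȳᵢ | A·x̄ᵢ | A·ȳᵢ
rectangular body | 14400.00 | 40.00 | 90.00 | 576000.00 | 1296000.00
semicircular top | 2513.27 | 40.00 | 196.98 | 100530.96 | 495056.01
triangular fin | 4550.00 | 101.67 | 46.67 | 462583.33 | 212333.33
Σ | 21463.27 |  |  | 1139114.30 | 2003389.34
x̄ = 1139114.30 / 21463.27 = 53.07 cm
ȳ = 2003389.34 / 21463.27 = 93.34 cm

x̄ = 53.07 cm, ȳ = 93.34 cm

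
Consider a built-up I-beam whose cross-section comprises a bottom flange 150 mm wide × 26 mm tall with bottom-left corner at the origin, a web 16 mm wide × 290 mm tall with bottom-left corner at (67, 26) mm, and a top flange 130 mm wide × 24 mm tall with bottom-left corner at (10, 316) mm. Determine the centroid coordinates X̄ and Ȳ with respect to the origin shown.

X̄ = 75.00 mm, Ȳ = 160.16 mm

bottom flange: A = 150 × 26 = 3900.00, centroid at (75.00, 13.00).
web: A = 16 × 290 = 4640.00, centroid at (75.00, 171.00).
top flange: A = 130 × 24 = 3120.00, centroid at (75.00, 328.00).
ΣA = 11660.00 mm², ΣAX̄ = 874500.00 mm³, ΣAȲ = 1867500.00 mm³.
X̄ = 874500.00/11660.00 = 75.00 mm; Ȳ = 1867500.00/11660.00 = 160.16 mm.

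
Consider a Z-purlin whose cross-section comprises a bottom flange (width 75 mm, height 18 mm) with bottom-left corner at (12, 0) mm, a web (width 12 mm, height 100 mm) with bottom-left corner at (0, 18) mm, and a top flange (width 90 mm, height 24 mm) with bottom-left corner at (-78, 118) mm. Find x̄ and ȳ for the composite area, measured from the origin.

Part | A | x̄ᵢ | ȳᵢ | A·x̄ᵢ | A·ȳᵢ
bottom flange | 1350.00 | 49.50 | 9.00 | 66825.00 | 12150.00
web | 1200.00 | 6.00 | 68.00 | 7200.00 | 81600.00
top flange | 2160.00 | -33.00 | 130.00 | -71280.00 | 280800.00
Σ | 4710.00 |  |  | 2745.00 | 374550.00
x̄ = 2745.00 / 4710.00 = 0.58 mm
ȳ = 374550.00 / 4710.00 = 79.52 mm

x̄ = 0.58 mm, ȳ = 79.52 mm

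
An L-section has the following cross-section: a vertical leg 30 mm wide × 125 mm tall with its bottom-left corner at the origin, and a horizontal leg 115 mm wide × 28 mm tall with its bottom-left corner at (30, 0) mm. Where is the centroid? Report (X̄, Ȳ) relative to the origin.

Part | A | x̄ᵢ | ȳᵢ | A·x̄ᵢ | A·ȳᵢ
vertical leg | 3750.00 | 15.00 | 62.50 | 56250.00 | 234375.00
horizontal leg | 3220.00 | 87.50 | 14.00 | 281750.00 | 45080.00
Σ | 6970.00 |  |  | 338000.00 | 279455.00
X̄ = 338000.00 / 6970.00 = 48.49 mm
Ȳ = 279455.00 / 6970.00 = 40.09 mm

X̄ = 48.49 mm, Ȳ = 40.09 mm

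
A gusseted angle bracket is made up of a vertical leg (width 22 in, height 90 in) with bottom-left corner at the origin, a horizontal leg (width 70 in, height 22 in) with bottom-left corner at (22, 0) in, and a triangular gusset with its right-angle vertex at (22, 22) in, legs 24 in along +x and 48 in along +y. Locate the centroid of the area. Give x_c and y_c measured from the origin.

x_c = 30.97 in, y_c = 31.23 in

Part | A | x̄ᵢ | ȳᵢ | A·x̄ᵢ | A·ȳᵢ
vertical leg | 1980.00 | 11.00 | 45.00 | 21780.00 | 89100.00
horizontal leg | 1540.00 | 57.00 | 11.00 | 87780.00 | 16940.00
gusset | 576.00 | 30.00 | 38.00 | 17280.00 | 21888.00
Σ | 4096.00 |  |  | 126840.00 | 127928.00
x_c = 126840.00 / 4096.00 = 30.97 in
y_c = 127928.00 / 4096.00 = 31.23 in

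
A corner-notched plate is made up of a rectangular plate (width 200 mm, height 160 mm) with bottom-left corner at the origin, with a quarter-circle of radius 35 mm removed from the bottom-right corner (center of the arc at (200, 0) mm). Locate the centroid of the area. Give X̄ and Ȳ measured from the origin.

X̄ = 97.36 mm, Ȳ = 82.02 mm

Part | A | x̄ᵢ | ȳᵢ | A·x̄ᵢ | A·ȳᵢ
plate | 32000.00 | 100.00 | 80.00 | 3200000.00 | 2560000.00
removed quarter-circle | -962.11 | 185.15 | 14.85 | -178130.88 | -14291.67
Σ | 31037.89 |  |  | 3021869.12 | 2545708.33
X̄ = 3021869.12 / 31037.89 = 97.36 mm
Ȳ = 2545708.33 / 31037.89 = 82.02 mm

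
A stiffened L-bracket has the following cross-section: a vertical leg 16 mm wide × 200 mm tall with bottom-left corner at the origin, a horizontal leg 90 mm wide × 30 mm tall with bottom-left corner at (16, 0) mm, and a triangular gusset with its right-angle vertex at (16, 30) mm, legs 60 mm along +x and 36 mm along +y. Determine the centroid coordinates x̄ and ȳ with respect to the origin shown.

vertical leg: A = 16 × 200 = 3200.00, centroid at (8.00, 100.00).
horizontal leg: A = 90 × 30 = 2700.00, centroid at (61.00, 15.00).
gusset: A = ½·60·36 = 1080.00, centroid at (36.00, 42.00).
ΣA = 6980.00 mm²
ΣAx̄ = (3200.00)(8.00) + (2700.00)(61.00) + (1080.00)(36.00) = 229180.00 mm³
ΣAȳ = (3200.00)(100.00) + (2700.00)(15.00) + (1080.00)(42.00) = 405860.00 mm³
x̄ = 229180.00 / 6980.00 = 32.83 mm
ȳ = 405860.00 / 6980.00 = 58.15 mm

x̄ = 32.83 mm, ȳ = 58.15 mm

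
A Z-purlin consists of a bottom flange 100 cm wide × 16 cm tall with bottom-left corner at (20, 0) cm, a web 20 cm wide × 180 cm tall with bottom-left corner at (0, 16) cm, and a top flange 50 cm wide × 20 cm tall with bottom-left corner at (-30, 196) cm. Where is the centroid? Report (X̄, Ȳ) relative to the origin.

bottom flange: A = 100 × 16 = 1600.00, centroid at (70.00, 8.00).
web: A = 20 × 180 = 3600.00, centroid at (10.00, 106.00).
top flange: A = 50 × 20 = 1000.00, centroid at (-5.00, 206.00).
ΣA = 6200.00 cm², ΣAX̄ = 143000.00 cm³, ΣAȲ = 600400.00 cm³.
X̄ = 143000.00/6200.00 = 23.06 cm; Ȳ = 600400.00/6200.00 = 96.84 cm.

X̄ = 23.06 cm, Ȳ = 96.84 cm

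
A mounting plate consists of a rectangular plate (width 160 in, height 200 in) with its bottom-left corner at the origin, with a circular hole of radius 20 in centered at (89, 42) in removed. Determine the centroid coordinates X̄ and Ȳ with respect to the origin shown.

X̄ = 79.63 in, Ȳ = 102.37 in

plate: A = 160 × 200 = 32000.00, centroid at (80.00, 100.00).
hole: A = −π·20² = -1256.64, centroid at (89.00, 42.00).
ΣA = 30743.36 in², ΣAX̄ = 2448159.30 in³, ΣAȲ = 3147221.24 in³.
X̄ = 2448159.30/30743.36 = 79.63 in; Ȳ = 3147221.24/30743.36 = 102.37 in.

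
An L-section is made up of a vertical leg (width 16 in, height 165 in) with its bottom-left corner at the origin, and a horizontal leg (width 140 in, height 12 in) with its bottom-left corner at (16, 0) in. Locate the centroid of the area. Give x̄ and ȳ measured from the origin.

x̄ = 38.33 in, ȳ = 52.75 in

Part | A | x̄ᵢ | ȳᵢ | A·x̄ᵢ | A·ȳᵢ
vertical leg | 2640.00 | 8.00 | 82.50 | 21120.00 | 217800.00
horizontal leg | 1680.00 | 86.00 | 6.00 | 144480.00 | 10080.00
Σ | 4320.00 |  |  | 165600.00 | 227880.00
x̄ = 165600.00 / 4320.00 = 38.33 in
ȳ = 227880.00 / 4320.00 = 52.75 in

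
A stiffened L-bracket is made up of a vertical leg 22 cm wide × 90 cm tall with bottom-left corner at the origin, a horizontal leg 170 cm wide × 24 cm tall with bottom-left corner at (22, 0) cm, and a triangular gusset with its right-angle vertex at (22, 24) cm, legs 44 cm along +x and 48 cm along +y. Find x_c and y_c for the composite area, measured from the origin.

vertical leg: A = 22 × 90 = 1980.00, centroid at (11.00, 45.00).
horizontal leg: A = 170 × 24 = 4080.00, centroid at (107.00, 12.00).
gusset: A = ½·44·48 = 1056.00, centroid at (36.67, 40.00).
ΣA = 7116.00 cm²
ΣAx_c = (1980.00)(11.00) + (4080.00)(107.00) + (1056.00)(36.67) = 497060.00 cm³
ΣAy_c = (1980.00)(45.00) + (4080.00)(12.00) + (1056.00)(40.00) = 180300.00 cm³
x_c = 497060.00 / 7116.00 = 69.85 cm
y_c = 180300.00 / 7116.00 = 25.34 cm

x_c = 69.85 cm, y_c = 25.34 cm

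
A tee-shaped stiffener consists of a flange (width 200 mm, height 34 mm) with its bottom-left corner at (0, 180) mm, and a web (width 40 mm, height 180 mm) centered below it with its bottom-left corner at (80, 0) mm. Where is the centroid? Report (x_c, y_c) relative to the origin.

x_c = 100.00 mm, y_c = 141.97 mm

web: A = 40 × 180 = 7200.00, centroid at (100.00, 90.00).
flange: A = 200 × 34 = 6800.00, centroid at (100.00, 197.00).
ΣA = 14000.00 mm²
ΣAx_c = (7200.00)(100.00) + (6800.00)(100.00) = 1400000.00 mm³
ΣAy_c = (7200.00)(90.00) + (6800.00)(197.00) = 1987600.00 mm³
x_c = 1400000.00 / 14000.00 = 100.00 mm
y_c = 1987600.00 / 14000.00 = 141.97 mm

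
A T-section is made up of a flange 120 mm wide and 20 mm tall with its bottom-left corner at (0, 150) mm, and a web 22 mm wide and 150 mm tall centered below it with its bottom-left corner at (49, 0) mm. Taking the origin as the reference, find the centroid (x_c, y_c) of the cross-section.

x_c = 60.00 mm, y_c = 110.79 mm

web: A = 22 × 150 = 3300.00, centroid at (60.00, 75.00).
flange: A = 120 × 20 = 2400.00, centroid at (60.00, 160.00).
ΣA = 5700.00 mm²
ΣAx_c = (3300.00)(60.00) + (2400.00)(60.00) = 342000.00 mm³
ΣAy_c = (3300.00)(75.00) + (2400.00)(160.00) = 631500.00 mm³
x_c = 342000.00 / 5700.00 = 60.00 mm
y_c = 631500.00 / 5700.00 = 110.79 mm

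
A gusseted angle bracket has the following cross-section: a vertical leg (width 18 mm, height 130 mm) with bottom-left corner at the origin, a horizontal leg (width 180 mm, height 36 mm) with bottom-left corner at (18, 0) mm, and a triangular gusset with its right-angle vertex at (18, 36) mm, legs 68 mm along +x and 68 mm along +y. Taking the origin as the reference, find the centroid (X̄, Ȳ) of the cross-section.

Part | A | x̄ᵢ | ȳᵢ | A·x̄ᵢ | A·ȳᵢ
vertical leg | 2340.00 | 9.00 | 65.00 | 21060.00 | 152100.00
horizontal leg | 6480.00 | 108.00 | 18.00 | 699840.00 | 116640.00
gusset | 2312.00 | 40.67 | 58.67 | 94021.33 | 135637.33
Σ | 11132.00 |  |  | 814921.33 | 404377.33
X̄ = 814921.33 / 11132.00 = 73.21 mm
Ȳ = 404377.33 / 11132.00 = 36.33 mm

X̄ = 73.21 mm, Ȳ = 36.33 mm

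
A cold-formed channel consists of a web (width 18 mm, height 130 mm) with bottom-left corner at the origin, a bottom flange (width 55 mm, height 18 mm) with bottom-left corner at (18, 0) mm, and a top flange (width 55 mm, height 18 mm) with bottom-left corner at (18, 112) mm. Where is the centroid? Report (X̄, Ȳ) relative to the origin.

X̄ = 25.73 mm, Ȳ = 65.00 mm

web: A = 18 × 130 = 2340.00, centroid at (9.00, 65.00).
bottom flange: A = 55 × 18 = 990.00, centroid at (45.50, 9.00).
top flange: A = 55 × 18 = 990.00, centroid at (45.50, 121.00).
ΣA = 4320.00 mm², ΣAX̄ = 111150.00 mm³, ΣAȲ = 280800.00 mm³.
X̄ = 111150.00/4320.00 = 25.73 mm; Ȳ = 280800.00/4320.00 = 65.00 mm.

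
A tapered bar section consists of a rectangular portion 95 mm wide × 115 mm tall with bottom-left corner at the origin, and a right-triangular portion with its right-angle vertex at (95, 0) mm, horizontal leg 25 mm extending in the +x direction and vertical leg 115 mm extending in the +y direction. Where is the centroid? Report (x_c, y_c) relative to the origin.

x_c = 53.99 mm, y_c = 55.27 mm

rectangular portion: A = 95 × 115 = 10925.00, centroid at (47.50, 57.50).
triangular portion: A = ½·25·115 = 1437.50, centroid at (103.33, 38.33).
ΣA = 12362.50 mm², ΣAx_c = 667479.17 mm³, ΣAy_c = 683291.67 mm³.
x_c = 667479.17/12362.50 = 53.99 mm; y_c = 683291.67/12362.50 = 55.27 mm.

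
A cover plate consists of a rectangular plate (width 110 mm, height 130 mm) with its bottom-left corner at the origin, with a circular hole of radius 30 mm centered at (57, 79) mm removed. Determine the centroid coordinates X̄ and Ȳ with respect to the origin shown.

X̄ = 54.51 mm, Ȳ = 61.55 mm

plate: A = 110 × 130 = 14300.00, centroid at (55.00, 65.00).
hole: A = −π·30² = -2827.43, centroid at (57.00, 79.00).
ΣA = 11472.57 mm², ΣAX̄ = 625336.30 mm³, ΣAȲ = 706132.76 mm³.
X̄ = 625336.30/11472.57 = 54.51 mm; Ȳ = 706132.76/11472.57 = 61.55 mm.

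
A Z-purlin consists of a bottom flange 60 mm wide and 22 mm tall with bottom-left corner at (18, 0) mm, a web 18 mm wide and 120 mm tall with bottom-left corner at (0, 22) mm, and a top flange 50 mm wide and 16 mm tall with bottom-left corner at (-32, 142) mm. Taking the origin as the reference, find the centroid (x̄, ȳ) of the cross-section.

bottom flange: A = 60 × 22 = 1320.00, centroid at (48.00, 11.00).
web: A = 18 × 120 = 2160.00, centroid at (9.00, 82.00).
top flange: A = 50 × 16 = 800.00, centroid at (-7.00, 150.00).
ΣA = 4280.00 mm², ΣAx̄ = 77200.00 mm³, ΣAȳ = 311640.00 mm³.
x̄ = 77200.00/4280.00 = 18.04 mm; ȳ = 311640.00/4280.00 = 72.81 mm.

x̄ = 18.04 mm, ȳ = 72.81 mm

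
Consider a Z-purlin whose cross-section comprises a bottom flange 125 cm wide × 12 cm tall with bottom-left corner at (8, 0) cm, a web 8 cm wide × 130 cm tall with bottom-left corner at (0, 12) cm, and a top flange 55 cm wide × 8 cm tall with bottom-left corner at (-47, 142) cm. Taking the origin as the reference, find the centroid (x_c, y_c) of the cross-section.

x_c = 34.00 cm, y_c = 51.45 cm

Part | A | x̄ᵢ | ȳᵢ | A·x̄ᵢ | A·ȳᵢ
bottom flange | 1500.00 | 70.50 | 6.00 | 105750.00 | 9000.00
web | 1040.00 | 4.00 | 77.00 | 4160.00 | 80080.00
top flange | 440.00 | -19.50 | 146.00 | -8580.00 | 64240.00
Σ | 2980.00 |  |  | 101330.00 | 153320.00
x_c = 101330.00 / 2980.00 = 34.00 cm
y_c = 153320.00 / 2980.00 = 51.45 cm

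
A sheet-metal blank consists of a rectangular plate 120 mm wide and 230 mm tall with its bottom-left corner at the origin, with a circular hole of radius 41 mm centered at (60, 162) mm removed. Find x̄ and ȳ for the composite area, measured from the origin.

x̄ = 60.00 mm, ȳ = 103.88 mm

plate: A = 120 × 230 = 27600.00, centroid at (60.00, 115.00).
hole: A = −π·41² = -5281.02, centroid at (60.00, 162.00).
ΣA = 22318.98 mm², ΣAx̄ = 1339138.96 mm³, ΣAȳ = 2318475.21 mm³.
x̄ = 1339138.96/22318.98 = 60.00 mm; ȳ = 2318475.21/22318.98 = 103.88 mm.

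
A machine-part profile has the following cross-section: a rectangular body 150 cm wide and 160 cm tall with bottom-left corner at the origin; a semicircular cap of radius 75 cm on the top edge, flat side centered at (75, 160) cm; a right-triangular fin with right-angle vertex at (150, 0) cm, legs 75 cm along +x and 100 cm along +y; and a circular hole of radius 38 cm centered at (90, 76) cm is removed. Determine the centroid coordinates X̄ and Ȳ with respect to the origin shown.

X̄ = 84.58 cm, Ȳ = 105.94 cm

rectangular body: A = 150 × 160 = 24000.00, centroid at (75.00, 80.00).
semicircular top: A = ½π·75² = 8835.73, centroid at (75.00, 191.83).
triangular fin: A = ½·75·100 = 3750.00, centroid at (175.00, 33.33).
hole: A = −π·38² = -4536.46, centroid at (90.00, 76.00).
ΣA = 32049.27 cm²
ΣAX̄ = (24000.00)(75.00) + (8835.73)(75.00) + (3750.00)(175.00) + (-4536.46)(90.00) = 2710648.32 cm³
ΣAȲ = (24000.00)(80.00) + (8835.73)(191.83) + (3750.00)(33.33) + (-4536.46)(76.00) = 3395195.75 cm³
X̄ = 2710648.32 / 32049.27 = 84.58 cm
Ȳ = 3395195.75 / 32049.27 = 105.94 cm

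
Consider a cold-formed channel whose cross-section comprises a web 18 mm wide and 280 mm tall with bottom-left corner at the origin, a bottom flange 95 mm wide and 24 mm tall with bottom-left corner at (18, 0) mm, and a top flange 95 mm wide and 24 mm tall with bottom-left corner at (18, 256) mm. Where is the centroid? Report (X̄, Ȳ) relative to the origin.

web: A = 18 × 280 = 5040.00, centroid at (9.00, 140.00).
bottom flange: A = 95 × 24 = 2280.00, centroid at (65.50, 12.00).
top flange: A = 95 × 24 = 2280.00, centroid at (65.50, 268.00).
ΣA = 9600.00 mm², ΣAX̄ = 344040.00 mm³, ΣAȲ = 1344000.00 mm³.
X̄ = 344040.00/9600.00 = 35.84 mm; Ȳ = 1344000.00/9600.00 = 140.00 mm.

X̄ = 35.84 mm, Ȳ = 140.00 mm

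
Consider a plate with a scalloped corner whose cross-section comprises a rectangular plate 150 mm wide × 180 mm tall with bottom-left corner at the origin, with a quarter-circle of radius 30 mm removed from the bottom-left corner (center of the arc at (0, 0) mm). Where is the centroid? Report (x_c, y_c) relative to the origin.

x_c = 76.67 mm, y_c = 92.08 mm

plate: A = 150 × 180 = 27000.00, centroid at (75.00, 90.00).
removed quarter-circle: A = −¼π·30² = -706.86, centroid at (12.73, 12.73).
ΣA = 26293.14 mm²
ΣAx_c = (27000.00)(75.00) + (-706.86)(12.73) = 2016000.00 mm³
ΣAy_c = (27000.00)(90.00) + (-706.86)(12.73) = 2421000.00 mm³
x_c = 2016000.00 / 26293.14 = 76.67 mm
y_c = 2421000.00 / 26293.14 = 92.08 mm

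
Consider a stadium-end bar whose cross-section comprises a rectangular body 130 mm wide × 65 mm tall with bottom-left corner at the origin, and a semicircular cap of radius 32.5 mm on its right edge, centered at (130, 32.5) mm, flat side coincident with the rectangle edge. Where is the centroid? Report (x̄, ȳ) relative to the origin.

rectangular body: A = 130 × 65 = 8450.00, centroid at (65.00, 32.50).
semicircular end: A = ½π·32.5² = 1659.15, centroid at (143.79, 32.50).
ΣA = 10109.15 mm²
ΣAx̄ = (8450.00)(65.00) + (1659.15)(143.79) = 787825.39 mm³
ΣAȳ = (8450.00)(32.50) + (1659.15)(32.50) = 328547.49 mm³
x̄ = 787825.39 / 10109.15 = 77.93 mm
ȳ = 328547.49 / 10109.15 = 32.50 mm

x̄ = 77.93 mm, ȳ = 32.50 mm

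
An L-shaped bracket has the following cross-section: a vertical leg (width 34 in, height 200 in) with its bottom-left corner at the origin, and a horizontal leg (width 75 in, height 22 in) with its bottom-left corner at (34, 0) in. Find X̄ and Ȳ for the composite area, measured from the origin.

X̄ = 27.64 in, Ȳ = 82.62 in

vertical leg: A = 34 × 200 = 6800.00, centroid at (17.00, 100.00).
horizontal leg: A = 75 × 22 = 1650.00, centroid at (71.50, 11.00).
ΣA = 8450.00 in²
ΣAX̄ = (6800.00)(17.00) + (1650.00)(71.50) = 233575.00 in³
ΣAȲ = (6800.00)(100.00) + (1650.00)(11.00) = 698150.00 in³
X̄ = 233575.00 / 8450.00 = 27.64 in
Ȳ = 698150.00 / 8450.00 = 82.62 in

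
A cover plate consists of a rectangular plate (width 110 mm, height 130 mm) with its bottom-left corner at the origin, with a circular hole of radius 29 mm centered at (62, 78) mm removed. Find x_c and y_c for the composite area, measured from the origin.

x_c = 53.41 mm, y_c = 62.05 mm

Part | A | x̄ᵢ | ȳᵢ | A·x̄ᵢ | A·ȳᵢ
plate | 14300.00 | 55.00 | 65.00 | 786500.00 | 929500.00
hole | -2642.08 | 62.00 | 78.00 | -163808.92 | -206082.19
Σ | 11657.92 |  |  | 622691.08 | 723417.81
x_c = 622691.08 / 11657.92 = 53.41 mm
y_c = 723417.81 / 11657.92 = 62.05 mm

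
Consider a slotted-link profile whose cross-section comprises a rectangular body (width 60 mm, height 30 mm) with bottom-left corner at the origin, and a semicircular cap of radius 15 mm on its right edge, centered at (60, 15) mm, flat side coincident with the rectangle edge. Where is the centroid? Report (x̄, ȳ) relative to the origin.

x̄ = 35.97 mm, ȳ = 15.00 mm

Part | A | x̄ᵢ | ȳᵢ | A·x̄ᵢ | A·ȳᵢ
rectangular body | 1800.00 | 30.00 | 15.00 | 54000.00 | 27000.00
semicircular end | 353.43 | 66.37 | 15.00 | 23455.75 | 5301.44
Σ | 2153.43 |  |  | 77455.75 | 32301.44
x̄ = 77455.75 / 2153.43 = 35.97 mm
ȳ = 32301.44 / 2153.43 = 15.00 mm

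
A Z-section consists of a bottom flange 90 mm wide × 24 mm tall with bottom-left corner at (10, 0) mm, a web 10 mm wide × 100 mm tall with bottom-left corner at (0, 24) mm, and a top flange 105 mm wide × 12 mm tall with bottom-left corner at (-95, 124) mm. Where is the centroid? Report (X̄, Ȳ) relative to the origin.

bottom flange: A = 90 × 24 = 2160.00, centroid at (55.00, 12.00).
web: A = 10 × 100 = 1000.00, centroid at (5.00, 74.00).
top flange: A = 105 × 12 = 1260.00, centroid at (-42.50, 130.00).
ΣA = 4420.00 mm²
ΣAX̄ = (2160.00)(55.00) + (1000.00)(5.00) + (1260.00)(-42.50) = 70250.00 mm³
ΣAȲ = (2160.00)(12.00) + (1000.00)(74.00) + (1260.00)(130.00) = 263720.00 mm³
X̄ = 70250.00 / 4420.00 = 15.89 mm
Ȳ = 263720.00 / 4420.00 = 59.67 mm

X̄ = 15.89 mm, Ȳ = 59.67 mm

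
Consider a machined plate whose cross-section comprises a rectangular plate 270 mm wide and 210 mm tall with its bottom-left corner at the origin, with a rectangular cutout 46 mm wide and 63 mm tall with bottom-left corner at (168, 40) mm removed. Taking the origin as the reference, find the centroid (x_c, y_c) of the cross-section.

Part | A | x̄ᵢ | ȳᵢ | A·x̄ᵢ | A·ȳᵢ
plate | 56700.00 | 135.00 | 105.00 | 7654500.00 | 5953500.00
hole | -2898.00 | 191.00 | 71.50 | -553518.00 | -207207.00
Σ | 53802.00 |  |  | 7100982.00 | 5746293.00
x_c = 7100982.00 / 53802.00 = 131.98 mm
y_c = 5746293.00 / 53802.00 = 106.80 mm

x_c = 131.98 mm, y_c = 106.80 mm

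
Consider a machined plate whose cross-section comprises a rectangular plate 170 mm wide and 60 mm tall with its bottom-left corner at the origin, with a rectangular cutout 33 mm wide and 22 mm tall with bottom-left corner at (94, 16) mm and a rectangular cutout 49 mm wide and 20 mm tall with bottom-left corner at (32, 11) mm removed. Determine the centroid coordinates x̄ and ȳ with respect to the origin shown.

x̄ = 86.11 mm, ȳ = 31.29 mm

Part | A | x̄ᵢ | ȳᵢ | A·x̄ᵢ | A·ȳᵢ
plate | 10200.00 | 85.00 | 30.00 | 867000.00 | 306000.00
hole 1 | -726.00 | 110.50 | 27.00 | -80223.00 | -19602.00
hole 2 | -980.00 | 56.50 | 21.00 | -55370.00 | -20580.00
Σ | 8494.00 |  |  | 731407.00 | 265818.00
x̄ = 731407.00 / 8494.00 = 86.11 mm
ȳ = 265818.00 / 8494.00 = 31.29 mm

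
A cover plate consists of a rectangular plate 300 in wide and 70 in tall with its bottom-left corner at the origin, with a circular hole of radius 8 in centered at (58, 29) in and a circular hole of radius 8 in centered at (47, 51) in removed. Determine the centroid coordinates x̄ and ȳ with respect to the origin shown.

x̄ = 151.90 in, ȳ = 34.90 in

plate: A = 300 × 70 = 21000.00, centroid at (150.00, 35.00).
hole 1: A = −π·8² = -201.06, centroid at (58.00, 29.00).
hole 2: A = −π·8² = -201.06, centroid at (47.00, 51.00).
ΣA = 20597.88 in², ΣAx̄ = 3128888.50 in³, ΣAȳ = 718915.05 in³.
x̄ = 3128888.50/20597.88 = 151.90 in; ȳ = 718915.05/20597.88 = 34.90 in.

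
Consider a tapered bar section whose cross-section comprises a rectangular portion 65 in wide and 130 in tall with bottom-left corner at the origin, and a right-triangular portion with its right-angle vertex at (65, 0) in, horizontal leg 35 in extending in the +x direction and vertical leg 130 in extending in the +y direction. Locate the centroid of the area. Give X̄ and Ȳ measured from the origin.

rectangular portion: A = 65 × 130 = 8450.00, centroid at (32.50, 65.00).
triangular portion: A = ½·35·130 = 2275.00, centroid at (76.67, 43.33).
ΣA = 10725.00 in², ΣAX̄ = 449041.67 in³, ΣAȲ = 647833.33 in³.
X̄ = 449041.67/10725.00 = 41.87 in; Ȳ = 647833.33/10725.00 = 60.40 in.

X̄ = 41.87 in, Ȳ = 60.40 in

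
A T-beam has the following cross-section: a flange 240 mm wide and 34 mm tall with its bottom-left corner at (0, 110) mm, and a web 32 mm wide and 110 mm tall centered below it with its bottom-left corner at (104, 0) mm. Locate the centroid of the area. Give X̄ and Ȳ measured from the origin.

web: A = 32 × 110 = 3520.00, centroid at (120.00, 55.00).
flange: A = 240 × 34 = 8160.00, centroid at (120.00, 127.00).
ΣA = 11680.00 mm², ΣAX̄ = 1401600.00 mm³, ΣAȲ = 1229920.00 mm³.
X̄ = 1401600.00/11680.00 = 120.00 mm; Ȳ = 1229920.00/11680.00 = 105.30 mm.

X̄ = 120.00 mm, Ȳ = 105.30 mm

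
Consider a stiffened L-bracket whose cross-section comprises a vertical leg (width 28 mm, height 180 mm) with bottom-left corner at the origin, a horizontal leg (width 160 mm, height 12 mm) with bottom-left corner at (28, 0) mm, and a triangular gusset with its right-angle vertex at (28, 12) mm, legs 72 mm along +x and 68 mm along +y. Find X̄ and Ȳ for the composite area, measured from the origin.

X̄ = 43.07 mm, Ȳ = 58.46 mm

vertical leg: A = 28 × 180 = 5040.00, centroid at (14.00, 90.00).
horizontal leg: A = 160 × 12 = 1920.00, centroid at (108.00, 6.00).
gusset: A = ½·72·68 = 2448.00, centroid at (52.00, 34.67).
ΣA = 9408.00 mm², ΣAX̄ = 405216.00 mm³, ΣAȲ = 549984.00 mm³.
X̄ = 405216.00/9408.00 = 43.07 mm; Ȳ = 549984.00/9408.00 = 58.46 mm.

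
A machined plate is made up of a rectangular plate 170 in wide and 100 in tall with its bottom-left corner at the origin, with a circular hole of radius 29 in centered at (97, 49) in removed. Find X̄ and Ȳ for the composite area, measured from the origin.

X̄ = 82.79 in, Ȳ = 50.18 in

Part | A | x̄ᵢ | ȳᵢ | A·x̄ᵢ | A·ȳᵢ
plate | 17000.00 | 85.00 | 50.00 | 1445000.00 | 850000.00
hole | -2642.08 | 97.00 | 49.00 | -256281.70 | -129461.89
Σ | 14357.92 |  |  | 1188718.30 | 720538.11
X̄ = 1188718.30 / 14357.92 = 82.79 in
Ȳ = 720538.11 / 14357.92 = 50.18 in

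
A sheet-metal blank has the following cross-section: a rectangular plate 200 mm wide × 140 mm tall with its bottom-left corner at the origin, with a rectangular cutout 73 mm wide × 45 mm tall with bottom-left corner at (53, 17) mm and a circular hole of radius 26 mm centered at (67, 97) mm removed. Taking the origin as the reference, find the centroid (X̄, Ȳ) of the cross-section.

X̄ = 104.63 mm, Ȳ = 71.90 mm

plate: A = 200 × 140 = 28000.00, centroid at (100.00, 70.00).
hole 1: A = −(73 × 45) = -3285.00, centroid at (89.50, 39.50).
hole 2: A = −π·26² = -2123.72, centroid at (67.00, 97.00).
ΣA = 22591.28 mm², ΣAX̄ = 2363703.49 mm³, ΣAȲ = 1624241.99 mm³.
X̄ = 2363703.49/22591.28 = 104.63 mm; Ȳ = 1624241.99/22591.28 = 71.90 mm.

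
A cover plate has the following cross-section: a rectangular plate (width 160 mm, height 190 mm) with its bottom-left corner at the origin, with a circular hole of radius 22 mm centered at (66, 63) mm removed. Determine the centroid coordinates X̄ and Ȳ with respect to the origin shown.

X̄ = 80.74 mm, Ȳ = 96.68 mm

plate: A = 160 × 190 = 30400.00, centroid at (80.00, 95.00).
hole: A = −π·22² = -1520.53, centroid at (66.00, 63.00).
ΣA = 28879.47 mm², ΣAX̄ = 2331644.96 mm³, ΣAȲ = 2792206.56 mm³.
X̄ = 2331644.96/28879.47 = 80.74 mm; Ȳ = 2792206.56/28879.47 = 96.68 mm.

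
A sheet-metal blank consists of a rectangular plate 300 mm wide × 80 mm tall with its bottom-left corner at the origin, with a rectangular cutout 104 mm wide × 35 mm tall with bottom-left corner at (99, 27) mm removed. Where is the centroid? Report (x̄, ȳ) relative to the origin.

plate: A = 300 × 80 = 24000.00, centroid at (150.00, 40.00).
hole: A = −(104 × 35) = -3640.00, centroid at (151.00, 44.50).
ΣA = 20360.00 mm², ΣAx̄ = 3050360.00 mm³, ΣAȳ = 798020.00 mm³.
x̄ = 3050360.00/20360.00 = 149.82 mm; ȳ = 798020.00/20360.00 = 39.20 mm.

x̄ = 149.82 mm, ȳ = 39.20 mm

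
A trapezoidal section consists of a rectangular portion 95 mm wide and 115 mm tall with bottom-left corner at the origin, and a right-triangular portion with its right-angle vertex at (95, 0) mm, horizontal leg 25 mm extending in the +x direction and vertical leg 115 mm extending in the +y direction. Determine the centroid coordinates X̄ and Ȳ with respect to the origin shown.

X̄ = 53.99 mm, Ȳ = 55.27 mm

rectangular portion: A = 95 × 115 = 10925.00, centroid at (47.50, 57.50).
triangular portion: A = ½·25·115 = 1437.50, centroid at (103.33, 38.33).
ΣA = 12362.50 mm², ΣAX̄ = 667479.17 mm³, ΣAȲ = 683291.67 mm³.
X̄ = 667479.17/12362.50 = 53.99 mm; Ȳ = 683291.67/12362.50 = 55.27 mm.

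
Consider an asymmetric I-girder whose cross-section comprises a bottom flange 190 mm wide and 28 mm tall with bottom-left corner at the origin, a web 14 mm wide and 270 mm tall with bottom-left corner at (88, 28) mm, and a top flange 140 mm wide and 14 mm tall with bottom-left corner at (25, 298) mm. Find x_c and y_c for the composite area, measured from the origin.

bottom flange: A = 190 × 28 = 5320.00, centroid at (95.00, 14.00).
web: A = 14 × 270 = 3780.00, centroid at (95.00, 163.00).
top flange: A = 140 × 14 = 1960.00, centroid at (95.00, 305.00).
ΣA = 11060.00 mm²
ΣAx_c = (5320.00)(95.00) + (3780.00)(95.00) + (1960.00)(95.00) = 1050700.00 mm³
ΣAy_c = (5320.00)(14.00) + (3780.00)(163.00) + (1960.00)(305.00) = 1288420.00 mm³
x_c = 1050700.00 / 11060.00 = 95.00 mm
y_c = 1288420.00 / 11060.00 = 116.49 mm

x_c = 95.00 mm, y_c = 116.49 mm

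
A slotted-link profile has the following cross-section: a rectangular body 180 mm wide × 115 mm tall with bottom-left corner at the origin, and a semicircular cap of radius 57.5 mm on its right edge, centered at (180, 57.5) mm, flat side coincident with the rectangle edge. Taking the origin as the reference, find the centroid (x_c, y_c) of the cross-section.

Part | A | x̄ᵢ | ȳᵢ | A·x̄ᵢ | A·ȳᵢ
rectangular body | 20700.00 | 90.00 | 57.50 | 1863000.00 | 1190250.00
semicircular end | 5193.45 | 204.40 | 57.50 | 1061559.75 | 298623.11
Σ | 25893.45 |  |  | 2924559.75 | 1488873.11
x_c = 2924559.75 / 25893.45 = 112.95 mm
y_c = 1488873.11 / 25893.45 = 57.50 mm

x_c = 112.95 mm, y_c = 57.50 mm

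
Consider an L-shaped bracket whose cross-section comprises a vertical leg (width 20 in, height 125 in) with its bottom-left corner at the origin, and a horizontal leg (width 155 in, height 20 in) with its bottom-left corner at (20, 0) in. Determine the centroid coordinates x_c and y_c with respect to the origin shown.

x_c = 58.44 in, y_c = 33.44 in

Part | A | x̄ᵢ | ȳᵢ | A·x̄ᵢ | A·ȳᵢ
vertical leg | 2500.00 | 10.00 | 62.50 | 25000.00 | 156250.00
horizontal leg | 3100.00 | 97.50 | 10.00 | 302250.00 | 31000.00
Σ | 5600.00 |  |  | 327250.00 | 187250.00
x_c = 327250.00 / 5600.00 = 58.44 in
y_c = 187250.00 / 5600.00 = 33.44 in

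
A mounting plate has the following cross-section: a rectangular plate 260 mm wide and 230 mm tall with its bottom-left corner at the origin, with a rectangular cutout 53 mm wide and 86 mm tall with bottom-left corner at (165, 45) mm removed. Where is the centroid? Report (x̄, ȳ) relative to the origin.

Part | A | x̄ᵢ | ȳᵢ | A·x̄ᵢ | A·ȳᵢ
plate | 59800.00 | 130.00 | 115.00 | 7774000.00 | 6877000.00
hole | -4558.00 | 191.50 | 88.00 | -872857.00 | -401104.00
Σ | 55242.00 |  |  | 6901143.00 | 6475896.00
x̄ = 6901143.00 / 55242.00 = 124.93 mm
ȳ = 6475896.00 / 55242.00 = 117.23 mm

x̄ = 124.93 mm, ȳ = 117.23 mm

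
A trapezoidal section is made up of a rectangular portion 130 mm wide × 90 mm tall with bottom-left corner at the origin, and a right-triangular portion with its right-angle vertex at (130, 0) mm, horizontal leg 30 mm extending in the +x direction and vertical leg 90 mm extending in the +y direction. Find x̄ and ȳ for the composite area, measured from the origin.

x̄ = 72.76 mm, ȳ = 43.45 mm

Part | A | x̄ᵢ | ȳᵢ | A·x̄ᵢ | A·ȳᵢ
rectangular portion | 11700.00 | 65.00 | 45.00 | 760500.00 | 526500.00
triangular portion | 1350.00 | 140.00 | 30.00 | 189000.00 | 40500.00
Σ | 13050.00 |  |  | 949500.00 | 567000.00
x̄ = 949500.00 / 13050.00 = 72.76 mm
ȳ = 567000.00 / 13050.00 = 43.45 mm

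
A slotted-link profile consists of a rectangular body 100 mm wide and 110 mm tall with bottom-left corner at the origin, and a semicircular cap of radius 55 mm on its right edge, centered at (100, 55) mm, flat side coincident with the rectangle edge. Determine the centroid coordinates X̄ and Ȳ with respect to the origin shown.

Part | A | x̄ᵢ | ȳᵢ | A·x̄ᵢ | A·ȳᵢ
rectangular body | 11000.00 | 50.00 | 55.00 | 550000.00 | 605000.00
semicircular end | 4751.66 | 123.34 | 55.00 | 586082.56 | 261341.24
Σ | 15751.66 |  |  | 1136082.56 | 866341.24
X̄ = 1136082.56 / 15751.66 = 72.12 mm
Ȳ = 866341.24 / 15751.66 = 55.00 mm

X̄ = 72.12 mm, Ȳ = 55.00 mm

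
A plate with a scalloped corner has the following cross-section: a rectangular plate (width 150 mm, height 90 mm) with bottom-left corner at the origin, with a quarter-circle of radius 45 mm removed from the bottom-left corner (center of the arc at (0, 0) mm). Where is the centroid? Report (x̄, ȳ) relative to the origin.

x̄ = 82.47 mm, ȳ = 48.46 mm

plate: A = 150 × 90 = 13500.00, centroid at (75.00, 45.00).
removed quarter-circle: A = −¼π·45² = -1590.43, centroid at (19.10, 19.10).
ΣA = 11909.57 mm², ΣAx̄ = 982125.00 mm³, ΣAȳ = 577125.00 mm³.
x̄ = 982125.00/11909.57 = 82.47 mm; ȳ = 577125.00/11909.57 = 48.46 mm.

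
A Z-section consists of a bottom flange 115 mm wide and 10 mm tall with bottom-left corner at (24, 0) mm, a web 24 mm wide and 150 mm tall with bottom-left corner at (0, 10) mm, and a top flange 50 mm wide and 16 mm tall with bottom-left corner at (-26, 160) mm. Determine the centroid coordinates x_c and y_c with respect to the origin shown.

Part | A | x̄ᵢ | ȳᵢ | A·x̄ᵢ | A·ȳᵢ
bottom flange | 1150.00 | 81.50 | 5.00 | 93725.00 | 5750.00
web | 3600.00 | 12.00 | 85.00 | 43200.00 | 306000.00
top flange | 800.00 | -1.00 | 168.00 | -800.00 | 134400.00
Σ | 5550.00 |  |  | 136125.00 | 446150.00
x_c = 136125.00 / 5550.00 = 24.53 mm
y_c = 446150.00 / 5550.00 = 80.39 mm

x_c = 24.53 mm, y_c = 80.39 mm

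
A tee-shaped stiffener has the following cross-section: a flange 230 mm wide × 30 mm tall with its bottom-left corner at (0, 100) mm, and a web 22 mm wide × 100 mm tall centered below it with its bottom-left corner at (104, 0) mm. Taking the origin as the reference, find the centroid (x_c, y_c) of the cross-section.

Part | A | x̄ᵢ | ȳᵢ | A·x̄ᵢ | A·ȳᵢ
web | 2200.00 | 115.00 | 50.00 | 253000.00 | 110000.00
flange | 6900.00 | 115.00 | 115.00 | 793500.00 | 793500.00
Σ | 9100.00 |  |  | 1046500.00 | 903500.00
x_c = 1046500.00 / 9100.00 = 115.00 mm
y_c = 903500.00 / 9100.00 = 99.29 mm

x_c = 115.00 mm, y_c = 99.29 mm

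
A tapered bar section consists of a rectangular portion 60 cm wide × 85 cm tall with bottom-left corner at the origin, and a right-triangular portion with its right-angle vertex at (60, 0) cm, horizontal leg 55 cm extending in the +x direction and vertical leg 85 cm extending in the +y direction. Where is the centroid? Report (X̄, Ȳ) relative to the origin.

X̄ = 45.19 cm, Ȳ = 38.05 cm

rectangular portion: A = 60 × 85 = 5100.00, centroid at (30.00, 42.50).
triangular portion: A = ½·55·85 = 2337.50, centroid at (78.33, 28.33).
ΣA = 7437.50 cm²
ΣAX̄ = (5100.00)(30.00) + (2337.50)(78.33) = 336104.17 cm³
ΣAȲ = (5100.00)(42.50) + (2337.50)(28.33) = 282979.17 cm³
X̄ = 336104.17 / 7437.50 = 45.19 cm
Ȳ = 282979.17 / 7437.50 = 38.05 cm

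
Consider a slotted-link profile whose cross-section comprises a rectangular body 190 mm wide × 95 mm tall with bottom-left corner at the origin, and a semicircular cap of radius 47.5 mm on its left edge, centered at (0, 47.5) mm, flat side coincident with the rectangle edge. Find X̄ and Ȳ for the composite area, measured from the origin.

rectangular body: A = 190 × 95 = 18050.00, centroid at (95.00, 47.50).
semicircular end: A = ½π·47.5² = 3544.11, centroid at (-20.16, 47.50).
ΣA = 21594.11 mm²
ΣAX̄ = (18050.00)(95.00) + (3544.11)(-20.16) = 1643302.08 mm³
ΣAȲ = (18050.00)(47.50) + (3544.11)(47.50) = 1025720.19 mm³
X̄ = 1643302.08 / 21594.11 = 76.10 mm
Ȳ = 1025720.19 / 21594.11 = 47.50 mm

X̄ = 76.10 mm, Ȳ = 47.50 mm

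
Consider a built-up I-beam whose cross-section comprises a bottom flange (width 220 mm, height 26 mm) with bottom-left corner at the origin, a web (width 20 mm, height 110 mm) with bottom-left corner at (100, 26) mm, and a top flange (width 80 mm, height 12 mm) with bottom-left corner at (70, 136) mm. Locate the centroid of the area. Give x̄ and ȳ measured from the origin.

x̄ = 110.00 mm, ȳ = 43.79 mm

bottom flange: A = 220 × 26 = 5720.00, centroid at (110.00, 13.00).
web: A = 20 × 110 = 2200.00, centroid at (110.00, 81.00).
top flange: A = 80 × 12 = 960.00, centroid at (110.00, 142.00).
ΣA = 8880.00 mm²
ΣAx̄ = (5720.00)(110.00) + (2200.00)(110.00) + (960.00)(110.00) = 976800.00 mm³
ΣAȳ = (5720.00)(13.00) + (2200.00)(81.00) + (960.00)(142.00) = 388880.00 mm³
x̄ = 976800.00 / 8880.00 = 110.00 mm
ȳ = 388880.00 / 8880.00 = 43.79 mm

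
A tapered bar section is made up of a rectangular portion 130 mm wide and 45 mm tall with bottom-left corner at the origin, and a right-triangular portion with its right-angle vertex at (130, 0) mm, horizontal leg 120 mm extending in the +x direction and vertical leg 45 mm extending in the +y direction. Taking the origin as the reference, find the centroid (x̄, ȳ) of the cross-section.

x̄ = 98.16 mm, ȳ = 20.13 mm

rectangular portion: A = 130 × 45 = 5850.00, centroid at (65.00, 22.50).
triangular portion: A = ½·120·45 = 2700.00, centroid at (170.00, 15.00).
ΣA = 8550.00 mm²
ΣAx̄ = (5850.00)(65.00) + (2700.00)(170.00) = 839250.00 mm³
ΣAȳ = (5850.00)(22.50) + (2700.00)(15.00) = 172125.00 mm³
x̄ = 839250.00 / 8550.00 = 98.16 mm
ȳ = 172125.00 / 8550.00 = 20.13 mm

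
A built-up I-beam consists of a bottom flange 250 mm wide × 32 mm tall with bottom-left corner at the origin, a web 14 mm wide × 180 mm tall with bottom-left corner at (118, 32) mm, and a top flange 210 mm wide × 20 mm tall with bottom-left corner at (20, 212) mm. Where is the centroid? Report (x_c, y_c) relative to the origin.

x_c = 125.00 mm, y_c = 92.92 mm

bottom flange: A = 250 × 32 = 8000.00, centroid at (125.00, 16.00).
web: A = 14 × 180 = 2520.00, centroid at (125.00, 122.00).
top flange: A = 210 × 20 = 4200.00, centroid at (125.00, 222.00).
ΣA = 14720.00 mm², ΣAx_c = 1840000.00 mm³, ΣAy_c = 1367840.00 mm³.
x_c = 1840000.00/14720.00 = 125.00 mm; y_c = 1367840.00/14720.00 = 92.92 mm.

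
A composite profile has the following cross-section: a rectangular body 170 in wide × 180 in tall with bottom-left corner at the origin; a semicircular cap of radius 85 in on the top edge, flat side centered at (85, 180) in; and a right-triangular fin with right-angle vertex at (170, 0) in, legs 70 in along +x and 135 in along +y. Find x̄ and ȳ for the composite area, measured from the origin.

rectangular body: A = 170 × 180 = 30600.00, centroid at (85.00, 90.00).
semicircular top: A = ½π·85² = 11349.00, centroid at (85.00, 216.08).
triangular fin: A = ½·70·135 = 4725.00, centroid at (193.33, 45.00).
ΣA = 46674.00 in²
ΣAx̄ = (30600.00)(85.00) + (11349.00)(85.00) + (4725.00)(193.33) = 4479165.29 in³
ΣAȳ = (30600.00)(90.00) + (11349.00)(216.08) + (4725.00)(45.00) = 5418862.29 in³
x̄ = 4479165.29 / 46674.00 = 95.97 in
ȳ = 5418862.29 / 46674.00 = 116.10 in

x̄ = 95.97 in, ȳ = 116.10 in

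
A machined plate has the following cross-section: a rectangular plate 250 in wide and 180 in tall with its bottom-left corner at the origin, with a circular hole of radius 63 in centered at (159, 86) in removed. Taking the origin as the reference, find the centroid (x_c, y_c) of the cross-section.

plate: A = 250 × 180 = 45000.00, centroid at (125.00, 90.00).
hole: A = −π·63² = -12468.98, centroid at (159.00, 86.00).
ΣA = 32531.02 in²
ΣAx_c = (45000.00)(125.00) + (-12468.98)(159.00) = 3642431.98 in³
ΣAy_c = (45000.00)(90.00) + (-12468.98)(86.00) = 2977667.61 in³
x_c = 3642431.98 / 32531.02 = 111.97 in
y_c = 2977667.61 / 32531.02 = 91.53 in

x_c = 111.97 in, y_c = 91.53 in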